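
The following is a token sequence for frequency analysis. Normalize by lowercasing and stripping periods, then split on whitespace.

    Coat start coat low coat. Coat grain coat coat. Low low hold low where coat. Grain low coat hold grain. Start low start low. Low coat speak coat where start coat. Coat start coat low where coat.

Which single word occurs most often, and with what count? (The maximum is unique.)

"coat", 14 times

Unigram frequencies (highest first):
  coat: 14
  low: 9
  start: 5
  grain: 3
  where: 3
  hold: 2
  … (1 more, each ≤ 1)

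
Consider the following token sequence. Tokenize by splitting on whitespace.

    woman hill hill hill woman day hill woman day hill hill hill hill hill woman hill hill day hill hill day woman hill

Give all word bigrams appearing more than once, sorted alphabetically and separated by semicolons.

day hill; hill day; hill hill; hill woman; woman day; woman hill

Bigram counts meeting the condition (more than once):
  day hill: 3
  hill day: 2
  hill hill: 8
  hill woman: 3
  woman day: 2
  woman hill: 3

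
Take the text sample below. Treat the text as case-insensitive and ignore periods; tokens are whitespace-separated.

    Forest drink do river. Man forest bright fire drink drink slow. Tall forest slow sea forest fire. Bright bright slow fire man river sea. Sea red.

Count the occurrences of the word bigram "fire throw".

0

Scanning the 25 overlapping bigram windows for "fire throw":
  (none found)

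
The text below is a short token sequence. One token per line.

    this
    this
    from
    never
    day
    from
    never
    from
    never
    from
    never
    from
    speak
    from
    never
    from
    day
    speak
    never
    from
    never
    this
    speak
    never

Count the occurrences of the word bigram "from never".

6

Scanning the 23 overlapping bigram windows for "from never":
  position 3–4: from never
  position 6–7: from never
  position 8–9: from never
  position 10–11: from never
  position 14–15: from never
  position 20–21: from never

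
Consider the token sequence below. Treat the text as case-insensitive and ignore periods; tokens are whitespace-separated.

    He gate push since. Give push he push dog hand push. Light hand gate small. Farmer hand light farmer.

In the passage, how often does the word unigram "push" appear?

Scanning the 19 tokens for "push":
  position 3: push
  position 6: push
  position 8: push
  position 11: push

4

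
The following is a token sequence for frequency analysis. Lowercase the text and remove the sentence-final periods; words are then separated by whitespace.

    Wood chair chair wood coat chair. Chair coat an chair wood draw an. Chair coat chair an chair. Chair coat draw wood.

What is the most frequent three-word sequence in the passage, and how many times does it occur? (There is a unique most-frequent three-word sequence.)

Trigram frequencies (highest first):
  chair chair coat: 2
  wood chair chair: 1
  chair chair wood: 1
  chair wood coat: 1
  wood coat chair: 1
  coat chair chair: 1
  … (13 more, each ≤ 1)

"chair chair coat", 2 times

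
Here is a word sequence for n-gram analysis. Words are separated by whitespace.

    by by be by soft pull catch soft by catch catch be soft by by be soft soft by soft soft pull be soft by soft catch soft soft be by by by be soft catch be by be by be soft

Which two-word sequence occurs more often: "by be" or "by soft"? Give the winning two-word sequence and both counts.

"by be" (5 vs 3)

"by be": 5 occurrences
"by soft": 3 occurrences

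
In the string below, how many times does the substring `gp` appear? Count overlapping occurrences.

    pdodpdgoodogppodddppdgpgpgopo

3

Sliding a length-2 window over the 29 characters (28 positions):
  position 12–13: gp
  position 22–23: gp
  position 24–25: gp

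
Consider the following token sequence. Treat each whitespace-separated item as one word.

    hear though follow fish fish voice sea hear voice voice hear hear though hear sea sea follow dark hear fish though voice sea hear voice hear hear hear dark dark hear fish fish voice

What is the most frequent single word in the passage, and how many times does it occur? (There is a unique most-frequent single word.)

"hear", 11 times

Unigram frequencies (highest first):
  hear: 11
  voice: 6
  fish: 5
  sea: 4
  though: 3
  dark: 3
  … (1 more, each ≤ 2)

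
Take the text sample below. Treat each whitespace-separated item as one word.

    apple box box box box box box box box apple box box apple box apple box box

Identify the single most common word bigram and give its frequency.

Bigram frequencies (highest first):
  box box: 9
  apple box: 4
  box apple: 3

"box box", 9 times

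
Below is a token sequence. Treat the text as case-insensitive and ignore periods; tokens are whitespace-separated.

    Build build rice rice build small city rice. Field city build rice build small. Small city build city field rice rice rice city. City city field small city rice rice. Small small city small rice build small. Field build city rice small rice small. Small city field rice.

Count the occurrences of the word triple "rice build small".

Scanning the 46 overlapping trigram windows for "rice build small":
  position 4–6: rice build small
  position 12–14: rice build small
  position 35–37: rice build small

3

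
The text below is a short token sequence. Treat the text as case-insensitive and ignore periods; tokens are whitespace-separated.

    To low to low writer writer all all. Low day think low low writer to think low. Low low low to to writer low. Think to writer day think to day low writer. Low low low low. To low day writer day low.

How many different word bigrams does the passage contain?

43 tokens → 42 bigram windows in total.
Repeated bigrams (each contributes count−1 duplicates):
  low low: 7
  low to: 3
  low writer: 3
  to low: 3
  day low: 2
  day think: 2
  low day: 2
  think low: 2
  … (4 more repeated)
20 duplicate windows → 42 − 20 = 22 distinct.

22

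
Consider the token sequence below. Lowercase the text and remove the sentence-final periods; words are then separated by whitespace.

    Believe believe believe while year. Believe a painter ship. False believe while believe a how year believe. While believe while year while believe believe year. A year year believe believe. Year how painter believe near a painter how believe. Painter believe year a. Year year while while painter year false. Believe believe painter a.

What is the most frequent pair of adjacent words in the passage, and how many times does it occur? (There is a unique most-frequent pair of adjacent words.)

"believe believe", 5 times

Bigram frequencies (highest first):
  believe believe: 5
  believe while: 4
  year believe: 3
  while believe: 3
  believe year: 3
  while year: 2
  … (24 more, each ≤ 2)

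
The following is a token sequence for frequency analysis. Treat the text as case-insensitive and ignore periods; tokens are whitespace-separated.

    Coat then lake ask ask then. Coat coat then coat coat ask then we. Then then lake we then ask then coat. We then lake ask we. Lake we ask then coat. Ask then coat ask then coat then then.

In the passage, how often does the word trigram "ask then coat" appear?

5

Scanning the 38 overlapping trigram windows for "ask then coat":
  position 5–7: ask then coat
  position 20–22: ask then coat
  position 30–32: ask then coat
  position 33–35: ask then coat
  position 36–38: ask then coat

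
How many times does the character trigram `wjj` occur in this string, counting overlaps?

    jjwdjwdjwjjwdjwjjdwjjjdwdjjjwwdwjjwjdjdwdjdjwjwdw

Sliding a length-3 window over the 49 characters (47 positions):
  position 9–11: wjj
  position 15–17: wjj
  position 19–21: wjj
  position 32–34: wjj

4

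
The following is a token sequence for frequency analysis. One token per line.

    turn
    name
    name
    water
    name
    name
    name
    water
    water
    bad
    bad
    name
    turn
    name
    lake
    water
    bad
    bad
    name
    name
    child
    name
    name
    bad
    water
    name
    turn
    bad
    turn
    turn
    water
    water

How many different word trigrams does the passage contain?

32 tokens → 30 trigram windows in total.
Repeated trigrams (each contributes count−1 duplicates):
  bad bad name: 2
  name name water: 2
  water bad bad: 2
3 duplicate windows → 30 − 3 = 27 distinct.

27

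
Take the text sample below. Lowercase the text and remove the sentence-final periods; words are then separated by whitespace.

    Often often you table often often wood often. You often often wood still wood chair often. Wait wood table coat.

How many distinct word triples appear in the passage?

17

20 tokens → 18 trigram windows in total.
Repeated trigrams (each contributes count−1 duplicates):
  often often wood: 2
1 duplicate windows → 18 − 1 = 17 distinct.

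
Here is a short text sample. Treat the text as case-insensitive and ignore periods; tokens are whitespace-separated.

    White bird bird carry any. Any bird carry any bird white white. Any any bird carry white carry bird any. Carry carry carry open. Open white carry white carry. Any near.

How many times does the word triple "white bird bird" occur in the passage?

Scanning the 29 overlapping trigram windows for "white bird bird":
  position 1–3: white bird bird

1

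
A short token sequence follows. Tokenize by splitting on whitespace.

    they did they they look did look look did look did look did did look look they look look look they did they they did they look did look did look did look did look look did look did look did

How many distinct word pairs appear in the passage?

9

41 tokens → 40 bigram windows in total.
Repeated bigrams (each contributes count−1 duplicates):
  look did: 11
  did look: 10
  look look: 5
  did they: 3
  they did: 3
  they look: 3
  look they: 2
  they they: 2
31 duplicate windows → 40 − 31 = 9 distinct.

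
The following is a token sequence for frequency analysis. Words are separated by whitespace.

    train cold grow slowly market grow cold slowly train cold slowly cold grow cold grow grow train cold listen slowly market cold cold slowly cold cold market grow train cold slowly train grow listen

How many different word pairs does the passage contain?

18

34 tokens → 33 bigram windows in total.
Repeated bigrams (each contributes count−1 duplicates):
  cold slowly: 4
  train cold: 4
  cold grow: 3
  cold cold: 2
  grow cold: 2
  grow train: 2
  market grow: 2
  slowly cold: 2
  … (2 more repeated)
15 duplicate windows → 33 − 15 = 18 distinct.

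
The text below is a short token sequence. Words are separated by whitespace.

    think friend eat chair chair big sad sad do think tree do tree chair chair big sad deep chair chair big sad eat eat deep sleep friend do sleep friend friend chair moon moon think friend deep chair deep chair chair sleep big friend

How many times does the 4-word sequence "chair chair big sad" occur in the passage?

3

Scanning the 41 overlapping 4-gram windows for "chair chair big sad":
  position 4–7: chair chair big sad
  position 14–17: chair chair big sad
  position 19–22: chair chair big sad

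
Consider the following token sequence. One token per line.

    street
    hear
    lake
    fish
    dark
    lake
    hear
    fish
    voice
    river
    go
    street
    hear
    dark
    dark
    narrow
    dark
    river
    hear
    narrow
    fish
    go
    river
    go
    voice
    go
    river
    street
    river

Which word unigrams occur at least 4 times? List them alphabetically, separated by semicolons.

dark; go; hear; river

Unigram counts meeting the condition (at least 4 times):
  dark: 4
  go: 4
  hear: 4
  river: 5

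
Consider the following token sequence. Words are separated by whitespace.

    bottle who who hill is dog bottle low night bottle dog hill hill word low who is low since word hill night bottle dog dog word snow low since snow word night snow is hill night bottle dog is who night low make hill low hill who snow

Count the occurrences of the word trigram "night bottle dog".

3

Scanning the 46 overlapping trigram windows for "night bottle dog":
  position 9–11: night bottle dog
  position 22–24: night bottle dog
  position 36–38: night bottle dog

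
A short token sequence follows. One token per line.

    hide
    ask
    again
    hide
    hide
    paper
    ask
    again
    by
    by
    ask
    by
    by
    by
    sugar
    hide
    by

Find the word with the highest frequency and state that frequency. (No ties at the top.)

Unigram frequencies (highest first):
  by: 6
  hide: 4
  ask: 3
  again: 2
  paper: 1
  sugar: 1

"by", 6 times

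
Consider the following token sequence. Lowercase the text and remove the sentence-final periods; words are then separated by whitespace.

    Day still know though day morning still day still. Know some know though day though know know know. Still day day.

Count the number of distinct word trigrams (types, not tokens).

21 tokens → 19 trigram windows in total.
Repeated trigrams (each contributes count−1 duplicates):
  day still know: 2
  know though day: 2
2 duplicate windows → 19 − 2 = 17 distinct.

17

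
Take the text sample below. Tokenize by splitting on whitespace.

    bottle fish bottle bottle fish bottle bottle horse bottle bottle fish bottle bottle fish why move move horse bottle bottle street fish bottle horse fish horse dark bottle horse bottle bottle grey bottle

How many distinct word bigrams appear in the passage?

33 tokens → 32 bigram windows in total.
Repeated bigrams (each contributes count−1 duplicates):
  bottle bottle: 6
  bottle fish: 4
  fish bottle: 4
  bottle horse: 3
  horse bottle: 3
15 duplicate windows → 32 − 15 = 17 distinct.

17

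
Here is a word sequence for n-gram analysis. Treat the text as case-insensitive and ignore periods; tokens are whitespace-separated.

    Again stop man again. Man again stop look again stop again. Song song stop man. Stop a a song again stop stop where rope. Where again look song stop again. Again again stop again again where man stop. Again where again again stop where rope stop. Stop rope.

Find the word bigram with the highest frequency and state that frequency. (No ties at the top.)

"again stop", 6 times

Bigram frequencies (highest first):
  again stop: 6
  stop again: 4
  again again: 4
  stop man: 2
  man again: 2
  song stop: 2
  … (21 more, each ≤ 2)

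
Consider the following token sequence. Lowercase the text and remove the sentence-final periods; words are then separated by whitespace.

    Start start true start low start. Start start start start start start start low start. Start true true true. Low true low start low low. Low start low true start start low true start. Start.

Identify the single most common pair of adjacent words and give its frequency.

"start start", 11 times

Bigram frequencies (highest first):
  start start: 11
  start low: 5
  low start: 4
  true start: 3
  low true: 3
  start true: 2
  … (3 more, each ≤ 2)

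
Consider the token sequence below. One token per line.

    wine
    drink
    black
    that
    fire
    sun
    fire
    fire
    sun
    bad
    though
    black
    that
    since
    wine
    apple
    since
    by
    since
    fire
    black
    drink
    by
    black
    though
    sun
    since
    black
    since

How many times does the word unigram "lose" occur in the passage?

0

Scanning the 29 tokens for "lose":
  (none found)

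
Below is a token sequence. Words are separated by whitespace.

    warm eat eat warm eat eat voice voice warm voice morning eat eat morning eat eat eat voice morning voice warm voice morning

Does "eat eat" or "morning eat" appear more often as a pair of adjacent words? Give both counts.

"eat eat" (5 vs 2)

"eat eat": 5 occurrences
"morning eat": 2 occurrences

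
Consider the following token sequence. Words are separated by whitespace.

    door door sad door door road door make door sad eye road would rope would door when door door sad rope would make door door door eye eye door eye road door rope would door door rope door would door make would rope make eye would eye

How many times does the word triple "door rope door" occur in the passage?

1

Scanning the 45 overlapping trigram windows for "door rope door":
  position 36–38: door rope door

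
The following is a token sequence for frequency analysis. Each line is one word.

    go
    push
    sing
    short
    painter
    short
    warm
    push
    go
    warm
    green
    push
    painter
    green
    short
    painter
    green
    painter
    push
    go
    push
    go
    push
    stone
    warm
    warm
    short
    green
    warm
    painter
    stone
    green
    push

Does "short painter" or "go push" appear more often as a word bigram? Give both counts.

"go push" (3 vs 2)

"short painter": 2 occurrences
"go push": 3 occurrences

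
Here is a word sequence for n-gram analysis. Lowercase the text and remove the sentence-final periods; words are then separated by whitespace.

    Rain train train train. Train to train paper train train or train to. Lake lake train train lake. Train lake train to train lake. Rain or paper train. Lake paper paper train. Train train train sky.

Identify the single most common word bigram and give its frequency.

"train train", 8 times

Bigram frequencies (highest first):
  train train: 8
  train lake: 4
  train to: 3
  paper train: 3
  lake train: 3
  to train: 2
  … (12 more, each ≤ 1)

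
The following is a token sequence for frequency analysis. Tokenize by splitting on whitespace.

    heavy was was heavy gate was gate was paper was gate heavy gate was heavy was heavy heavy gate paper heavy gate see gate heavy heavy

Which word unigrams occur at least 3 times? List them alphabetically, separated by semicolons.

Unigram counts meeting the condition (at least 3 times):
  gate: 7
  heavy: 9
  was: 7

gate; heavy; was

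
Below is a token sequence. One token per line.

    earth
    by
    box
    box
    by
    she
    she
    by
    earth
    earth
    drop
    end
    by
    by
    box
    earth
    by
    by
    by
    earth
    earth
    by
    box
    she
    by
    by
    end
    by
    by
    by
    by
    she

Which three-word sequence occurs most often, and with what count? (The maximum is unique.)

"by by by", 3 times

Trigram frequencies (highest first):
  by by by: 3
  earth by box: 2
  by earth earth: 2
  end by by: 2
  by box box: 1
  box box by: 1
  … (19 more, each ≤ 1)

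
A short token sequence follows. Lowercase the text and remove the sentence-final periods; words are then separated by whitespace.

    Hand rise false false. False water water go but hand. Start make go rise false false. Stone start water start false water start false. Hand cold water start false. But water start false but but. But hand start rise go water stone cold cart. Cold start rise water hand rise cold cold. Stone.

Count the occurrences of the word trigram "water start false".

4

Scanning the 51 overlapping trigram windows for "water start false":
  position 19–21: water start false
  position 22–24: water start false
  position 27–29: water start false
  position 31–33: water start false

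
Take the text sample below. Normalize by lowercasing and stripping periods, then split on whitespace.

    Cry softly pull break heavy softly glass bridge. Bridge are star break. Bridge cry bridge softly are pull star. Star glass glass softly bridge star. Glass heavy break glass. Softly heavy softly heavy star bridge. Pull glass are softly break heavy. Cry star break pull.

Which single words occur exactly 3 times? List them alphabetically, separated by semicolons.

Unigram counts meeting the condition (exactly 3 times):
  are: 3
  cry: 3

are; cry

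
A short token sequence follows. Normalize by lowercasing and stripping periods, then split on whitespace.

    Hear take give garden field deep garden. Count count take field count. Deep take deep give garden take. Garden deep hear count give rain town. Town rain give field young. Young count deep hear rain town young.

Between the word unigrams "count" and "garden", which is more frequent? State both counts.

"count" (5 vs 4)

"count": 5 occurrences
"garden": 4 occurrences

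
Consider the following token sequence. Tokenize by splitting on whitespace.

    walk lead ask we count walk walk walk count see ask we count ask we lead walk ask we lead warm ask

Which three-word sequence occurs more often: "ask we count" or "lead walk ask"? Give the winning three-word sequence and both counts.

"ask we count" (2 vs 1)

"ask we count": 2 occurrences
"lead walk ask": 1 occurrence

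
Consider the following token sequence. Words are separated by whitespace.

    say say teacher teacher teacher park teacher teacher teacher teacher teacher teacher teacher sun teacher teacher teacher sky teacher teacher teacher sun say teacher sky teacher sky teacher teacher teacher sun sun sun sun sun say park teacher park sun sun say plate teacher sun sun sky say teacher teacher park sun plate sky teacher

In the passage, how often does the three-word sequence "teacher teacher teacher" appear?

Scanning the 53 overlapping trigram windows for "teacher teacher teacher":
  position 3–5: teacher teacher teacher
  position 7–9: teacher teacher teacher
  position 8–10: teacher teacher teacher
  position 9–11: teacher teacher teacher
  position 10–12: teacher teacher teacher
  position 11–13: teacher teacher teacher
  position 15–17: teacher teacher teacher
  position 19–21: teacher teacher teacher
  position 28–30: teacher teacher teacher

9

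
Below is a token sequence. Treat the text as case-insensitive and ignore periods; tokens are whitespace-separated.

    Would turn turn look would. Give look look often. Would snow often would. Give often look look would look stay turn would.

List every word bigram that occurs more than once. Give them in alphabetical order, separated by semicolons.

Bigram counts meeting the condition (more than once):
  look look: 2
  look would: 2
  often would: 2
  would give: 2

look look; look would; often would; would give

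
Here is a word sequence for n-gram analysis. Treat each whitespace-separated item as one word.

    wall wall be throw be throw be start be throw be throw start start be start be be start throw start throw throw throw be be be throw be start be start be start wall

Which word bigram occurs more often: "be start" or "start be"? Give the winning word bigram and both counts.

"be start": 6 occurrences
"start be": 5 occurrences

"be start" (6 vs 5)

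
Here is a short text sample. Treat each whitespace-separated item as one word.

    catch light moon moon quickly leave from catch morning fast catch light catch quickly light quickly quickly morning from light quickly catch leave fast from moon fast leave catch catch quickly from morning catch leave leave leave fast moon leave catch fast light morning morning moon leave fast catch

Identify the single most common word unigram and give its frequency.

"catch", 10 times

Unigram frequencies (highest first):
  catch: 10
  leave: 8
  quickly: 6
  fast: 6
  light: 5
  moon: 5
  … (2 more, each ≤ 5)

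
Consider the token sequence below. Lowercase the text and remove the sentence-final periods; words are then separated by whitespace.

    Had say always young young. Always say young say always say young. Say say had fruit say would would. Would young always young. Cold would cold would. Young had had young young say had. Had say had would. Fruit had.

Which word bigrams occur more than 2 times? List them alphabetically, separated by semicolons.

say had; young say

Bigram counts meeting the condition (more than 2 times):
  say had: 3
  young say: 3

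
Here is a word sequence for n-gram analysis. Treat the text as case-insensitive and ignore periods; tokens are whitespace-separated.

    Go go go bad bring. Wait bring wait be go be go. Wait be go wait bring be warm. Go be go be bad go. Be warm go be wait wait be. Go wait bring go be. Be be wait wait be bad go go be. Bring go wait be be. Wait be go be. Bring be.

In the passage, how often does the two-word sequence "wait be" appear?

Scanning the 56 overlapping bigram windows for "wait be":
  position 8–9: wait be
  position 13–14: wait be
  position 31–32: wait be
  position 41–42: wait be
  position 49–50: wait be
  position 52–53: wait be

6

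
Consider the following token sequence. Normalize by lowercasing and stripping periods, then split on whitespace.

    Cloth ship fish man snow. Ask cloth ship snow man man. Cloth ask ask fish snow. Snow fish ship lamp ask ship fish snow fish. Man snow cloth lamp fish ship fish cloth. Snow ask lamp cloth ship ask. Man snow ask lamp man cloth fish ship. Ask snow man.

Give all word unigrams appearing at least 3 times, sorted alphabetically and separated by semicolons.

ask; cloth; fish; lamp; man; ship; snow

Unigram counts meeting the condition (at least 3 times):
  ask: 8
  cloth: 7
  fish: 8
  lamp: 4
  man: 7
  ship: 7
  snow: 9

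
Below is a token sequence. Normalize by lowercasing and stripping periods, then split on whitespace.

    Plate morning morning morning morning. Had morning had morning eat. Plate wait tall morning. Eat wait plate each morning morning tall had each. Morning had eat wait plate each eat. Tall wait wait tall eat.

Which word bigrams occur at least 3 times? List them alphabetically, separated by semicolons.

morning had; morning morning

Bigram counts meeting the condition (at least 3 times):
  morning had: 3
  morning morning: 4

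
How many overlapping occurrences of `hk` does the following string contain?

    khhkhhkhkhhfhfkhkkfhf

Sliding a length-2 window over the 21 characters (20 positions):
  position 3–4: hk
  position 6–7: hk
  position 8–9: hk
  position 16–17: hk

4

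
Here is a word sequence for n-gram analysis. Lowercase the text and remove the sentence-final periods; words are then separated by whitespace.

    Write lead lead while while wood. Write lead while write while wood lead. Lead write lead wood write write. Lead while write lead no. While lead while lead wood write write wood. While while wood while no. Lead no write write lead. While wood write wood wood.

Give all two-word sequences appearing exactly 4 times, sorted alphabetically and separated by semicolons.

while wood; wood write

Bigram counts meeting the condition (exactly 4 times):
  while wood: 4
  wood write: 4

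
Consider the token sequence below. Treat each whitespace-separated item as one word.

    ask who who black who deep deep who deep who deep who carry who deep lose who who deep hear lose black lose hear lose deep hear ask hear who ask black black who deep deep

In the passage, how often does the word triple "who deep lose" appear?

Scanning the 34 overlapping trigram windows for "who deep lose":
  position 14–16: who deep lose

1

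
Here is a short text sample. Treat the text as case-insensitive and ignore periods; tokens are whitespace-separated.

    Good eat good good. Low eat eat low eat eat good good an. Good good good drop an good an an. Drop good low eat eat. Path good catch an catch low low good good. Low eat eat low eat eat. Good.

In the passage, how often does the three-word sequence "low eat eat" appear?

5

Scanning the 40 overlapping trigram windows for "low eat eat":
  position 5–7: low eat eat
  position 8–10: low eat eat
  position 24–26: low eat eat
  position 36–38: low eat eat
  position 39–41: low eat eat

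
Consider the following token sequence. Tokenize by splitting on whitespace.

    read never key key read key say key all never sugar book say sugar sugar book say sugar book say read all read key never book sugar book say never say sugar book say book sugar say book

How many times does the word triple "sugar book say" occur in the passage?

Scanning the 36 overlapping trigram windows for "sugar book say":
  position 11–13: sugar book say
  position 15–17: sugar book say
  position 18–20: sugar book say
  position 27–29: sugar book say
  position 32–34: sugar book say

5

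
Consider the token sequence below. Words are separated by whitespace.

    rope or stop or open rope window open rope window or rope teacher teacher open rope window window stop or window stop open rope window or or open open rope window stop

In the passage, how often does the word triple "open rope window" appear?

5

Scanning the 30 overlapping trigram windows for "open rope window":
  position 5–7: open rope window
  position 8–10: open rope window
  position 15–17: open rope window
  position 23–25: open rope window
  position 29–31: open rope window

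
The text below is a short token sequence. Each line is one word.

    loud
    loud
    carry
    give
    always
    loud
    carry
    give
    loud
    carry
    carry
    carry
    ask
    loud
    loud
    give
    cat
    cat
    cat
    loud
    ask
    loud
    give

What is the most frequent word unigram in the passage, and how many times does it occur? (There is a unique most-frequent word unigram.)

Unigram frequencies (highest first):
  loud: 8
  carry: 5
  give: 4
  cat: 3
  ask: 2
  always: 1

"loud", 8 times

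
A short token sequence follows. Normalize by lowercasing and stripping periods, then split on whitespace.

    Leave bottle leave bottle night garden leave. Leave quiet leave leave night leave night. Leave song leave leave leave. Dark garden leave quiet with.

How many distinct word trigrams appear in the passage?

24 tokens → 22 trigram windows in total.
Repeated trigrams (each contributes count−1 duplicates):
  leave night leave: 2
1 duplicate windows → 22 − 1 = 21 distinct.

21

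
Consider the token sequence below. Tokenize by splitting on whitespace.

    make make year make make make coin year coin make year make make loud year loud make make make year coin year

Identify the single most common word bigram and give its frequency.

Bigram frequencies (highest first):
  make make: 6
  make year: 3
  year make: 2
  coin year: 2
  year coin: 2
  make coin: 1
  … (5 more, each ≤ 1)

"make make", 6 times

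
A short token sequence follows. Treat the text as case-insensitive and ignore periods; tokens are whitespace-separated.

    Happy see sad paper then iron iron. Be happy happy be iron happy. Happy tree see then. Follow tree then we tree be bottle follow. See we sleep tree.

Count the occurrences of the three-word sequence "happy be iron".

1

Scanning the 27 overlapping trigram windows for "happy be iron":
  position 10–12: happy be iron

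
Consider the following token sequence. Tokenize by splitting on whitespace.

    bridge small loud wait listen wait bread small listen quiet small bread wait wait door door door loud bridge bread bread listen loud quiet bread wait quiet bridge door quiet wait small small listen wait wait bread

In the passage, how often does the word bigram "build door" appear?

Scanning the 36 overlapping bigram windows for "build door":
  (none found)

0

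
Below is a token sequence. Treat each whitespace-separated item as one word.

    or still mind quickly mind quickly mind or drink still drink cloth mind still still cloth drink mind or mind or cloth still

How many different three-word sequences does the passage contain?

23 tokens → 21 trigram windows in total.
Repeated trigrams (each contributes count−1 duplicates):
  mind quickly mind: 2
1 duplicate windows → 21 − 1 = 20 distinct.

20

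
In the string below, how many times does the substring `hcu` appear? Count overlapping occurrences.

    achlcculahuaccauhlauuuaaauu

Sliding a length-3 window over the 27 characters (25 positions):
  (no match at any position)

0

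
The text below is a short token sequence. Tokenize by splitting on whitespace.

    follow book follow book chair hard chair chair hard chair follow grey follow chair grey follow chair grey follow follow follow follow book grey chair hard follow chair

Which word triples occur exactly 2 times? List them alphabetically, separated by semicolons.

Trigram counts meeting the condition (exactly 2 times):
  chair grey follow: 2
  chair hard chair: 2
  follow chair grey: 2
  follow follow follow: 2
  grey follow chair: 2

chair grey follow; chair hard chair; follow chair grey; follow follow follow; grey follow chair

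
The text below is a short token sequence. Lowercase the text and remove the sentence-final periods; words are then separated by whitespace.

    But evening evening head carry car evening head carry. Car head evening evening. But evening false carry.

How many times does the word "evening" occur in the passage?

6

Scanning the 17 tokens for "evening":
  position 2: evening
  position 3: evening
  position 7: evening
  position 12: evening
  position 13: evening
  position 15: evening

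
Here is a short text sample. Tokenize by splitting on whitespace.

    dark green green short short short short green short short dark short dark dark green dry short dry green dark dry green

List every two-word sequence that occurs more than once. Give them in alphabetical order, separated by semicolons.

Bigram counts meeting the condition (more than once):
  dark green: 2
  dry green: 2
  green short: 2
  short dark: 2
  short short: 4

dark green; dry green; green short; short dark; short short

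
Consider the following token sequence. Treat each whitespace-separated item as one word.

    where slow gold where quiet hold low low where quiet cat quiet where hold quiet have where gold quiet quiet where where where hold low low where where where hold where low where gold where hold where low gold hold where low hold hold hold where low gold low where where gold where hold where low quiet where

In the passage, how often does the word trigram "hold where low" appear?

Scanning the 56 overlapping trigram windows for "hold where low":
  position 30–32: hold where low
  position 36–38: hold where low
  position 40–42: hold where low
  position 45–47: hold where low
  position 54–56: hold where low

5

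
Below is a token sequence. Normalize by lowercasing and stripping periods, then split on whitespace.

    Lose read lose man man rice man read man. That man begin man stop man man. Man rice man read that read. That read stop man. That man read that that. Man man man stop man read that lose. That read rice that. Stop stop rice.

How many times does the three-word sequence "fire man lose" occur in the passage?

0

Scanning the 44 overlapping trigram windows for "fire man lose":
  (none found)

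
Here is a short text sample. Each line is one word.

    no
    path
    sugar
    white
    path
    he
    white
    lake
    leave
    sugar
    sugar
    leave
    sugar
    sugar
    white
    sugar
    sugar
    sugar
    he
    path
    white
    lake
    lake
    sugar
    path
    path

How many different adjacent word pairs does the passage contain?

26 tokens → 25 bigram windows in total.
Repeated bigrams (each contributes count−1 duplicates):
  sugar sugar: 4
  leave sugar: 2
  sugar white: 2
  white lake: 2
6 duplicate windows → 25 − 6 = 19 distinct.

19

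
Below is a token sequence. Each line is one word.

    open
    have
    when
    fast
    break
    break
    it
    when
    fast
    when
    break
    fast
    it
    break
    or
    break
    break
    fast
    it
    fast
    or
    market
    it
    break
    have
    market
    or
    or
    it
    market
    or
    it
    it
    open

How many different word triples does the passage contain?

31

34 tokens → 32 trigram windows in total.
Repeated trigrams (each contributes count−1 duplicates):
  break fast it: 2
1 duplicate windows → 32 − 1 = 31 distinct.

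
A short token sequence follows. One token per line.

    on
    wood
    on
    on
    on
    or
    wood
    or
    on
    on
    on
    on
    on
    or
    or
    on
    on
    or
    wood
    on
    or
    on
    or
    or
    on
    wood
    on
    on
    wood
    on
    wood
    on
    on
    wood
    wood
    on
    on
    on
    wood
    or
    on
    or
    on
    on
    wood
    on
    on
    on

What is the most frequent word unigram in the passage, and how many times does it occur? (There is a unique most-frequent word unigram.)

"on", 28 times

Unigram frequencies (highest first):
  on: 28
  wood: 10
  or: 10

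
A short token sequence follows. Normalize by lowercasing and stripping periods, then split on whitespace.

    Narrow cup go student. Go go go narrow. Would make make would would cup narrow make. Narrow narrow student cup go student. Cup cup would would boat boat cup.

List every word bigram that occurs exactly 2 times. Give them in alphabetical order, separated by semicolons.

Bigram counts meeting the condition (exactly 2 times):
  cup go: 2
  go go: 2
  go student: 2
  student cup: 2
  would would: 2

cup go; go go; go student; student cup; would would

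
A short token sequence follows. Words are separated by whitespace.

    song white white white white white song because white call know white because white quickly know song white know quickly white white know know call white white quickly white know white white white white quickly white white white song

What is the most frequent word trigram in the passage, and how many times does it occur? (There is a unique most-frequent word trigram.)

"white white white", 6 times

Trigram frequencies (highest first):
  white white white: 6
  white white song: 2
  quickly white white: 2
  white white quickly: 2
  white quickly white: 2
  song white white: 1
  … (22 more, each ≤ 1)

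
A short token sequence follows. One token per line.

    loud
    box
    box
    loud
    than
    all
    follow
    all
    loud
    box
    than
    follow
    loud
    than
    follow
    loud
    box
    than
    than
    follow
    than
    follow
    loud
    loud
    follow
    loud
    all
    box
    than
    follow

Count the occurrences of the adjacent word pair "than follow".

5

Scanning the 29 overlapping bigram windows for "than follow":
  position 11–12: than follow
  position 14–15: than follow
  position 19–20: than follow
  position 21–22: than follow
  position 29–30: than follow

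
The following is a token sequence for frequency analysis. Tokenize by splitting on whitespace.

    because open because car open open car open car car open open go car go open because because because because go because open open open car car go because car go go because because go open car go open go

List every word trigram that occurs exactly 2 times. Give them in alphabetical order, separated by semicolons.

because because because; because because go; car go open; car open open; open car car; open open car

Trigram counts meeting the condition (exactly 2 times):
  because because because: 2
  because because go: 2
  car go open: 2
  car open open: 2
  open car car: 2
  open open car: 2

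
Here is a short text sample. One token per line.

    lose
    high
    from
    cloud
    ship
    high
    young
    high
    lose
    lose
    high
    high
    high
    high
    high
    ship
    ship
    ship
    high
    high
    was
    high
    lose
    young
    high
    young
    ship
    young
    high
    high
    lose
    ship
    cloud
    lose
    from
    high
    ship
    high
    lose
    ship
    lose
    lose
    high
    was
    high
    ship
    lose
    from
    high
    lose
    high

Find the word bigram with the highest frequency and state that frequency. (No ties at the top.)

"high high", 6 times

Bigram frequencies (highest first):
  high high: 6
  high lose: 5
  lose high: 4
  ship high: 3
  young high: 3
  high ship: 3
  … (17 more, each ≤ 2)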